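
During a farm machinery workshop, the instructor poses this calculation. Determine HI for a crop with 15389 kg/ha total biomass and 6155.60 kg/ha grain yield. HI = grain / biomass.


HI = grain_yield / biomass
   = 6155.60 / 15389
   = 0.40


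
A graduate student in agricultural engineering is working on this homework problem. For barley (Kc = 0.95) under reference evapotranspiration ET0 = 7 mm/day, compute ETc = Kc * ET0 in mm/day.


ETc = Kc * ET0
    = 0.95 * 7
    = 6.65 mm/day


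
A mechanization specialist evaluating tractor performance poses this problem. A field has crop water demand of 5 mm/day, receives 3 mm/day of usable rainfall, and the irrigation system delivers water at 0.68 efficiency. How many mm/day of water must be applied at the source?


IWR = (ETc - Pe) / Ea
    = (5 - 3) / 0.68
    = 2 / 0.68
    = 2.94 mm/day


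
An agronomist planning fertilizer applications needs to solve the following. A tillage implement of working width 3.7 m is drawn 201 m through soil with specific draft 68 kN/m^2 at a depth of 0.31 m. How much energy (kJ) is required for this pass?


E = k * d * w * L
  = 68 * 0.31 * 3.7 * 201
  = 15677.20 kJ


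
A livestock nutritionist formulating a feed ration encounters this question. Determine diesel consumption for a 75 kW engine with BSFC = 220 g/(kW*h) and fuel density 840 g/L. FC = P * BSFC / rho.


FC = P * BSFC / rho_fuel
   = 75 * 220 / 840
   = 16500 / 840
   = 19.64 L/h


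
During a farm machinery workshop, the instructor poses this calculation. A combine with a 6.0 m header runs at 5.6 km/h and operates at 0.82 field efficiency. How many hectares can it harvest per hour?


C = w * v * eta_f / 10
  = 6.0 * 5.6 * 0.82 / 10
  = 27.55 / 10
  = 2.76 ha/h


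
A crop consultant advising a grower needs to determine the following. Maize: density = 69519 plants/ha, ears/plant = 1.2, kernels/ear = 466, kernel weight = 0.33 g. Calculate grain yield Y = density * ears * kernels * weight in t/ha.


Y = density * ears * kernels * kw
  = 69519 * 1.2 * 466 * 0.33 g/ha
  = 12828758.18 g/ha
  = 12828.76 kg/ha = 12.83 t/ha


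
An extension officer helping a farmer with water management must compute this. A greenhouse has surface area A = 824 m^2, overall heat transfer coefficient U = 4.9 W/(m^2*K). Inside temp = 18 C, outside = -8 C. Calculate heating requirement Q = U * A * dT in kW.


dT = 18 - (-8) = 26 K
Q = U * A * dT
  = 4.9 * 824 * 26
  = 104977.60 W = 104.98 kW


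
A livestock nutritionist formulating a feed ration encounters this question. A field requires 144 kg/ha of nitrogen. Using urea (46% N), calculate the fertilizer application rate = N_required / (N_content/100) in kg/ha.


Rate = N_required / (N_content / 100)
     = 144 / (46 / 100)
     = 144 / 0.46
     = 313.04 kg/ha


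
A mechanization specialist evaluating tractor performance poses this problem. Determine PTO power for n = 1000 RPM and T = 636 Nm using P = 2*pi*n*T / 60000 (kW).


P = 2*pi*n*T / 60000
  = 2*pi * 1000 * 636 / 60000
  = 3996105.86 / 60000
  = 66.60 kW


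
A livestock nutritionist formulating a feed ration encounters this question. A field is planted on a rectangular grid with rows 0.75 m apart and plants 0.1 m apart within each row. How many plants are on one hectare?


D = 10000 / (row_sp * plant_sp)
  = 10000 / (0.75 * 0.1)
  = 10000 / 0.0750
  = 133333.33 plants/ha


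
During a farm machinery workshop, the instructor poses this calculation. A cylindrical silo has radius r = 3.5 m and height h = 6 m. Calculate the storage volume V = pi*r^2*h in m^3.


V = pi * r^2 * h
  = pi * 3.5^2 * 6
  = pi * 12.25 * 6
  = 230.91 m^3


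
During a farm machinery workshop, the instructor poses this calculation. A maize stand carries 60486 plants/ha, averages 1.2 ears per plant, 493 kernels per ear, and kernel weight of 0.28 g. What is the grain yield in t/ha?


Y = density * ears * kernels * kw
  = 60486 * 1.2 * 493 * 0.28 g/ha
  = 10019384.93 g/ha
  = 10019.38 kg/ha = 10.02 t/ha


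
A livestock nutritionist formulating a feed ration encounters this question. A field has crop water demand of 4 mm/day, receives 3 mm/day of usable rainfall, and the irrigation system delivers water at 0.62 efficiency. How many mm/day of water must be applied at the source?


IWR = (ETc - Pe) / Ea
    = (4 - 3) / 0.62
    = 1 / 0.62
    = 1.61 mm/day


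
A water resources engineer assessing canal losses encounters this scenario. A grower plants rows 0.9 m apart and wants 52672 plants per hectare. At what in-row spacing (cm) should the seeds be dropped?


spacing = 10000 / (row_sp * density)
        = 10000 / (0.9 * 52672)
        = 10000 / 47404.80
        = 0.21095 m = 21.09 cm


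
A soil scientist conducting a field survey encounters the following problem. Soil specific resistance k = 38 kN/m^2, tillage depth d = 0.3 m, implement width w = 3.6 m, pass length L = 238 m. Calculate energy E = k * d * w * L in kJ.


E = k * d * w * L
  = 38 * 0.3 * 3.6 * 238
  = 9767.52 kJ


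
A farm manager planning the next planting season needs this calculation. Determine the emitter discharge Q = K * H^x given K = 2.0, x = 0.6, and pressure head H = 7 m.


Q = K * H^x
  = 2.0 * 7^0.6
  = 2.0 * 3.2141
  = 6.43 L/h


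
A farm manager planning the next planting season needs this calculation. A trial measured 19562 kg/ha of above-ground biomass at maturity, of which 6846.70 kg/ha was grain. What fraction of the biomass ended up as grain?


HI = grain_yield / biomass
   = 6846.70 / 19562
   = 0.35


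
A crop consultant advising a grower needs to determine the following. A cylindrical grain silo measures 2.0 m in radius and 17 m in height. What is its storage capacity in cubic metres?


V = pi * r^2 * h
  = pi * 2.0^2 * 17
  = pi * 4 * 17
  = 213.63 m^3


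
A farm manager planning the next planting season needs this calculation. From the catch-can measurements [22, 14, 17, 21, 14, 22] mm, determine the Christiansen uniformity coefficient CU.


xbar = 110 / 6 = 18.333
sum|xi - xbar| = 20
CU = 100 * (1 - 20 / (6 * 18.333))
   = 100 * (1 - 0.1818)
   = 81.82%


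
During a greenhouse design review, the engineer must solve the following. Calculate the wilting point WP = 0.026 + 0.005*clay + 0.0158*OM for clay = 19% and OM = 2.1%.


WP = 0.026 + 0.005*19 + 0.0158*2.1
   = 0.026 + 0.0950 + 0.0332
   = 0.1542


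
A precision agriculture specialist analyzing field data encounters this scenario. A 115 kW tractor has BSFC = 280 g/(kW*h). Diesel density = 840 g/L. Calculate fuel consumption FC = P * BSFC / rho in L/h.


FC = P * BSFC / rho_fuel
   = 115 * 280 / 840
   = 32200 / 840
   = 38.33 L/h


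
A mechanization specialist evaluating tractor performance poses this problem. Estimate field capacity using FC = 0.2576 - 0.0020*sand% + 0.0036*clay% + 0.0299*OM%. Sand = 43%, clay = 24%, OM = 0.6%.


FC = 0.2576 - 0.0020*43 + 0.0036*24 + 0.0299*0.6
   = 0.2576 - 0.0860 + 0.0864 + 0.0179
   = 0.2759


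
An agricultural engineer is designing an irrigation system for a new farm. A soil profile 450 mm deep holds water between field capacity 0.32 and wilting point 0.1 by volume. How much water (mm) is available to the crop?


AW = (FC - WP) * D
   = (0.32 - 0.1) * 450
   = 0.22 * 450
   = 99 mm


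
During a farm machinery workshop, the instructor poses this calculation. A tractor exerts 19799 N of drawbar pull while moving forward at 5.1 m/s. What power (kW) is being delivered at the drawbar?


P = F * v / 1000
  = 19799 * 5.1 / 1000
  = 100974.90 / 1000
  = 100.97 kW


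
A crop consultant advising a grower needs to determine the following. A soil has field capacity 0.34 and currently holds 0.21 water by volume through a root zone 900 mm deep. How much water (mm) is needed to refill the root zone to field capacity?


SMD = (FC - theta) * D
    = (0.34 - 0.21) * 900
    = 0.130 * 900
    = 117 mm


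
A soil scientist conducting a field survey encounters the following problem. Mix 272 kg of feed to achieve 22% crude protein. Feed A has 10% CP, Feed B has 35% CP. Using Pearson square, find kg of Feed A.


parts_A = CP_b - target = 35 - 22 = 13
parts_B = target - CP_a = 22 - 10 = 12
total_parts = 13 + 12 = 25
Feed A = 272 * 13 / 25 = 141.44 kg
Feed B = 272 * 12 / 25 = 130.56 kg

141.44 kg


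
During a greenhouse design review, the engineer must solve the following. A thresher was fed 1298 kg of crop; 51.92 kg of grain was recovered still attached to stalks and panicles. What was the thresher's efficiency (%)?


eta = (total - unthreshed) / total * 100
    = (1298 - 51.92) / 1298 * 100
    = 1246.08 / 1298 * 100
    = 96%


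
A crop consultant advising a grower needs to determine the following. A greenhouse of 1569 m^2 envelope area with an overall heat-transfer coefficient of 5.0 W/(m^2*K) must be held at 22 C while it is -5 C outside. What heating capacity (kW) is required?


dT = 22 - (-5) = 27 K
Q = U * A * dT
  = 5.0 * 1569 * 27
  = 211815 W = 211.82 kW


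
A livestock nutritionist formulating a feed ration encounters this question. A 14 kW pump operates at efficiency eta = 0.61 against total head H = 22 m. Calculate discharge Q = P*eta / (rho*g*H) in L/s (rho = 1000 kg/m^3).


Q = (P * 1000 * eta) / (rho * g * H)
  = (14 * 1000 * 0.61) / (1000 * 9.81 * 22)
  = 8540 / 215820
  = 0.03957 m^3/s = 39.57 L/s


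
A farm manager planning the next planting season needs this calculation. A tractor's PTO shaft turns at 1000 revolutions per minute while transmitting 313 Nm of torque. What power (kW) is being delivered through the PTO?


P = 2*pi*n*T / 60000
  = 2*pi * 1000 * 313 / 60000
  = 1966637.00 / 60000
  = 32.78 kW


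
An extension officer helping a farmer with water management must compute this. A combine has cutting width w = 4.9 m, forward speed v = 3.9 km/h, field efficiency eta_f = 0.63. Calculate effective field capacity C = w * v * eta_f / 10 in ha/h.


C = w * v * eta_f / 10
  = 4.9 * 3.9 * 0.63 / 10
  = 12.04 / 10
  = 1.20 ha/h


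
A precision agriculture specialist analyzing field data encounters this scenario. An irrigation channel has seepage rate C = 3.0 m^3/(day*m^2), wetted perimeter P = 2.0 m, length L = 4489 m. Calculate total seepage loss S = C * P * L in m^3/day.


S = C * P * L
  = 3.0 * 2.0 * 4489
  = 26934 m^3/day


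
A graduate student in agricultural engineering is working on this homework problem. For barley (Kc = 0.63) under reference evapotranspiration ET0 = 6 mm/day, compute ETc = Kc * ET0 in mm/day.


ETc = Kc * ET0
    = 0.63 * 6
    = 3.78 mm/day


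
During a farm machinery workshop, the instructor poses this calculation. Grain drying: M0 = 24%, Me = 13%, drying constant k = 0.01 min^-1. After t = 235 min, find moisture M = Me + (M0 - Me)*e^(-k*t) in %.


M = Me + (M0 - Me) * e^(-k*t)
  = 13 + (24 - 13) * e^(-0.01*235)
  = 13 + 11 * e^(-2.350)
  = 13 + 11 * 0.09537
  = 13 + 1.0491
  = 14.05%


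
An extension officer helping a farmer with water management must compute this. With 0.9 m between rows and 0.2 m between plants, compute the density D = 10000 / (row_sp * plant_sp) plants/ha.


D = 10000 / (row_sp * plant_sp)
  = 10000 / (0.9 * 0.2)
  = 10000 / 0.1800
  = 55555.56 plants/ha


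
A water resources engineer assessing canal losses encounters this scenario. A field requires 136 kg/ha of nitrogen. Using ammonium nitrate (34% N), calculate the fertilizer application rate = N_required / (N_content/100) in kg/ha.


Rate = N_required / (N_content / 100)
     = 136 / (34 / 100)
     = 136 / 0.34
     = 400 kg/ha


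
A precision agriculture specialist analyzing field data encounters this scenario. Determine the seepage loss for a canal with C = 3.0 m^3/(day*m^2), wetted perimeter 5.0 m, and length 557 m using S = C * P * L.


S = C * P * L
  = 3.0 * 5.0 * 557
  = 8355 m^3/day


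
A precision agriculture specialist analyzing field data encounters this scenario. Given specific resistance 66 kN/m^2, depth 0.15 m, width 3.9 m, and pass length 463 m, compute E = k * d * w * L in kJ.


E = k * d * w * L
  = 66 * 0.15 * 3.9 * 463
  = 17876.43 kJ


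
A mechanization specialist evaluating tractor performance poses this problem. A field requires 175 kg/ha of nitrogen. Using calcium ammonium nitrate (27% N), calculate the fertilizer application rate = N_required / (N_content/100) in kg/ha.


Rate = N_required / (N_content / 100)
     = 175 / (27 / 100)
     = 175 / 0.27
     = 648.15 kg/ha


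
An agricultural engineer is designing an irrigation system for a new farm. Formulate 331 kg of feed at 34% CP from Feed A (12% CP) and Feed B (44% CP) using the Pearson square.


parts_A = CP_b - target = 44 - 34 = 10
parts_B = target - CP_a = 34 - 12 = 22
total_parts = 10 + 22 = 32
Feed A = 331 * 10 / 32 = 103.44 kg
Feed B = 331 * 22 / 32 = 227.56 kg

103.44 kg


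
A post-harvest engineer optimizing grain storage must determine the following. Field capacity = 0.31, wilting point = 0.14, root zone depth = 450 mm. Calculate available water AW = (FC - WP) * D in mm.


AW = (FC - WP) * D
   = (0.31 - 0.14) * 450
   = 0.17 * 450
   = 76.50 mm


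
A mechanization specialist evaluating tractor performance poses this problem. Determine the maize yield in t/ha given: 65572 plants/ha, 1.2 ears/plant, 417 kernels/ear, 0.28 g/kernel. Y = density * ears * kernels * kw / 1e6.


Y = density * ears * kernels * kw
  = 65572 * 1.2 * 417 * 0.28 g/ha
  = 9187424.06 g/ha
  = 9187.42 kg/ha = 9.19 t/ha


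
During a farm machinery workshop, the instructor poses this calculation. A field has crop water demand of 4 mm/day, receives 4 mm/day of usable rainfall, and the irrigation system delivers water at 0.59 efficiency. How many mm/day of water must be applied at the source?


IWR = (ETc - Pe) / Ea
    = (4 - 4) / 0.59
    = 0 / 0.59
    = 0 mm/day


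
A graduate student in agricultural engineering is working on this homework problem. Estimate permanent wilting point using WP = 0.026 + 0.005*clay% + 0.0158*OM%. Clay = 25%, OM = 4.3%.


WP = 0.026 + 0.005*25 + 0.0158*4.3
   = 0.026 + 0.1250 + 0.0679
   = 0.2189


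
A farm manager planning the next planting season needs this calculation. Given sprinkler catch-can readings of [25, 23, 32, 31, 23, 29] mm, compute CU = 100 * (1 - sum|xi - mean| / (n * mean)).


xbar = 163 / 6 = 27.167
sum|xi - xbar| = 21
CU = 100 * (1 - 21 / (6 * 27.167))
   = 100 * (1 - 0.1288)
   = 87.12%


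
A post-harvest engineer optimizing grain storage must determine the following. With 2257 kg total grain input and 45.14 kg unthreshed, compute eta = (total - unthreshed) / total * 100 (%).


eta = (total - unthreshed) / total * 100
    = (2257 - 45.14) / 2257 * 100
    = 2211.86 / 2257 * 100
    = 98%


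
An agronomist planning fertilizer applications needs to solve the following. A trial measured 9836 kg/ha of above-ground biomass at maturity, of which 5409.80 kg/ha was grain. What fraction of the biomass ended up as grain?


HI = grain_yield / biomass
   = 5409.80 / 9836
   = 0.55


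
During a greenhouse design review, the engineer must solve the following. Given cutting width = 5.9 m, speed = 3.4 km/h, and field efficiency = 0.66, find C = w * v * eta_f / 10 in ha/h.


C = w * v * eta_f / 10
  = 5.9 * 3.4 * 0.66 / 10
  = 13.24 / 10
  = 1.32 ha/h


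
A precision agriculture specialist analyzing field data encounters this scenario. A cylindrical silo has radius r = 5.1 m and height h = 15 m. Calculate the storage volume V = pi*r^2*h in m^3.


V = pi * r^2 * h
  = pi * 5.1^2 * 15
  = pi * 26.01 * 15
  = 1225.69 m^3


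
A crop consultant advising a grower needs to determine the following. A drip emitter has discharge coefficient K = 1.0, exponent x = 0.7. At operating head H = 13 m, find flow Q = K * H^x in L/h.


Q = K * H^x
  = 1.0 * 13^0.7
  = 1.0 * 6.0223
  = 6.02 L/h


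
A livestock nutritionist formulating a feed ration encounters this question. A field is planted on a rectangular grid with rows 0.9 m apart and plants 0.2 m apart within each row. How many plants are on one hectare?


D = 10000 / (row_sp * plant_sp)
  = 10000 / (0.9 * 0.2)
  = 10000 / 0.1800
  = 55555.56 plants/ha


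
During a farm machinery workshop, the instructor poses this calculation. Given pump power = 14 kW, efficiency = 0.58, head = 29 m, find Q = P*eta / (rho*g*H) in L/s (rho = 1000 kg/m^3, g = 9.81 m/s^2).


Q = (P * 1000 * eta) / (rho * g * H)
  = (14 * 1000 * 0.58) / (1000 * 9.81 * 29)
  = 8120 / 284490
  = 0.02854 m^3/s = 28.54 L/s


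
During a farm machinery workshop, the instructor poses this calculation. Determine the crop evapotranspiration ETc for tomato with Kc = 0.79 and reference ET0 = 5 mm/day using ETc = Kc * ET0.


ETc = Kc * ET0
    = 0.79 * 5
    = 3.95 mm/day


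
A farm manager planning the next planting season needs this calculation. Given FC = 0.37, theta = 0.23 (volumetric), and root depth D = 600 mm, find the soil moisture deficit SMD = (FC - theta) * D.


SMD = (FC - theta) * D
    = (0.37 - 0.23) * 600
    = 0.140 * 600
    = 84 mm


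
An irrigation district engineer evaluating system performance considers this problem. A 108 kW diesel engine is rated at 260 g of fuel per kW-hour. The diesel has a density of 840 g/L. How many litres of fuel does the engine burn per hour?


FC = P * BSFC / rho_fuel
   = 108 * 260 / 840
   = 28080 / 840
   = 33.43 L/h


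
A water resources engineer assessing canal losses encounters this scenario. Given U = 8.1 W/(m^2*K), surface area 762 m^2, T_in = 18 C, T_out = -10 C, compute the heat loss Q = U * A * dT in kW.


dT = 18 - (-10) = 28 K
Q = U * A * dT
  = 8.1 * 762 * 28
  = 172821.60 W = 172.82 kW


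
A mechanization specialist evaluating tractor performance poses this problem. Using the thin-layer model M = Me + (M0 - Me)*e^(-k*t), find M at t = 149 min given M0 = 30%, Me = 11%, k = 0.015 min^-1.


M = Me + (M0 - Me) * e^(-k*t)
  = 11 + (30 - 11) * e^(-0.015*149)
  = 11 + 19 * e^(-2.235)
  = 11 + 19 * 0.10699
  = 11 + 2.0329
  = 13.03%


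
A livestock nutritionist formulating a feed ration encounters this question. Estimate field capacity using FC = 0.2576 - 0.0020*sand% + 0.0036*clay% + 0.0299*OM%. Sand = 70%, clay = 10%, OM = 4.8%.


FC = 0.2576 - 0.0020*70 + 0.0036*10 + 0.0299*4.8
   = 0.2576 - 0.1400 + 0.0360 + 0.1435
   = 0.2971


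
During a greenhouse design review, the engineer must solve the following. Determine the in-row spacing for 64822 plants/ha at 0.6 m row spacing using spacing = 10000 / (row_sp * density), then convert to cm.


spacing = 10000 / (row_sp * density)
        = 10000 / (0.6 * 64822)
        = 10000 / 38893.20
        = 0.25711 m = 25.71 cm


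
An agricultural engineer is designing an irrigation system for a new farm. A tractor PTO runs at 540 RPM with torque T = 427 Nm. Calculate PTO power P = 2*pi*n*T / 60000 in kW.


P = 2*pi*n*T / 60000
  = 2*pi * 540 * 427 / 60000
  = 1448776.87 / 60000
  = 24.15 kW


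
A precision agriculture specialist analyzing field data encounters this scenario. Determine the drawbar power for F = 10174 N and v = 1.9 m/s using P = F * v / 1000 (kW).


P = F * v / 1000
  = 10174 * 1.9 / 1000
  = 19330.60 / 1000
  = 19.33 kW


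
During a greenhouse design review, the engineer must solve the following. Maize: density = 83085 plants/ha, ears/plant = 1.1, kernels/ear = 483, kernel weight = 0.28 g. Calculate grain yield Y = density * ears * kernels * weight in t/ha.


Y = density * ears * kernels * kw
  = 83085 * 1.1 * 483 * 0.28 g/ha
  = 12360056.94 g/ha
  = 12360.06 kg/ha = 12.36 t/ha


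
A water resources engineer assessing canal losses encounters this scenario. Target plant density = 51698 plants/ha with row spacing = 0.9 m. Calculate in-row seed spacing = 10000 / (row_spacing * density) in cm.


spacing = 10000 / (row_sp * density)
        = 10000 / (0.9 * 51698)
        = 10000 / 46528.20
        = 0.21492 m = 21.49 cm


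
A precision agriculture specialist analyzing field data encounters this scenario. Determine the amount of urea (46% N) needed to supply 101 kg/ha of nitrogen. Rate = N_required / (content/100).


Rate = N_required / (N_content / 100)
     = 101 / (46 / 100)
     = 101 / 0.46
     = 219.57 kg/ha


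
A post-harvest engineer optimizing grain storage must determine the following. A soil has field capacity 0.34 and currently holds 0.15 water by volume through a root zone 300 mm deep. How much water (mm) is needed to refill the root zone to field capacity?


SMD = (FC - theta) * D
    = (0.34 - 0.15) * 300
    = 0.190 * 300
    = 57 mm


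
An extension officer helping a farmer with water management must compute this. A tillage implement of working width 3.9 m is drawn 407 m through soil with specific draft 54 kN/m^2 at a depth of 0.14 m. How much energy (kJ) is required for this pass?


E = k * d * w * L
  = 54 * 0.14 * 3.9 * 407
  = 11999.99 kJ


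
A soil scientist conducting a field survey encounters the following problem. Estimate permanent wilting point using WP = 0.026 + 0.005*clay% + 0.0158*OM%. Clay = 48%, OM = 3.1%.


WP = 0.026 + 0.005*48 + 0.0158*3.1
   = 0.026 + 0.2400 + 0.0490
   = 0.3150


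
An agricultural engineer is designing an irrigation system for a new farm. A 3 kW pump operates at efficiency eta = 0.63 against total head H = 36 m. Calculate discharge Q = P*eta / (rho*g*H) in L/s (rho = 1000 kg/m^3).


Q = (P * 1000 * eta) / (rho * g * H)
  = (3 * 1000 * 0.63) / (1000 * 9.81 * 36)
  = 1890 / 353160
  = 0.00535 m^3/s = 5.35 L/s


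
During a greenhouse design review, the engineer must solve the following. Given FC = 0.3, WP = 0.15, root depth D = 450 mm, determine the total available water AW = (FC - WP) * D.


AW = (FC - WP) * D
   = (0.3 - 0.15) * 450
   = 0.15 * 450
   = 67.50 mm


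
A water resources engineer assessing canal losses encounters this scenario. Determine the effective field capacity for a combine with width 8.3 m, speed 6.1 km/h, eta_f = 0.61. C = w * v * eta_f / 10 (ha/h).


C = w * v * eta_f / 10
  = 8.3 * 6.1 * 0.61 / 10
  = 30.88 / 10
  = 3.09 ha/h


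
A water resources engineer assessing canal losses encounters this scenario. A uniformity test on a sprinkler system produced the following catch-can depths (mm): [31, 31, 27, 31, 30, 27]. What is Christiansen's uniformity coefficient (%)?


xbar = 177 / 6 = 29.500
sum|xi - xbar| = 10
CU = 100 * (1 - 10 / (6 * 29.500))
   = 100 * (1 - 0.0565)
   = 94.35%


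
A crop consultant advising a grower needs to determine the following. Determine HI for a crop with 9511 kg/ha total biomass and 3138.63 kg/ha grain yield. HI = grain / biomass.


HI = grain_yield / biomass
   = 3138.63 / 9511
   = 0.33


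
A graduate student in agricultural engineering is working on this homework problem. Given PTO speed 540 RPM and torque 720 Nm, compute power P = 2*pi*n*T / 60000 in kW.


P = 2*pi*n*T / 60000
  = 2*pi * 540 * 720 / 60000
  = 2442902.45 / 60000
  = 40.72 kW


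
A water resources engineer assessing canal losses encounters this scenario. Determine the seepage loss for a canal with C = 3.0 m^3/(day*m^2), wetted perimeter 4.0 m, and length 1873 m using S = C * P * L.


S = C * P * L
  = 3.0 * 4.0 * 1873
  = 22476 m^3/day


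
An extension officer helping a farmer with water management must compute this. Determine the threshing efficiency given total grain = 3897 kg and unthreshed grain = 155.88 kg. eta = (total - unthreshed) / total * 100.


eta = (total - unthreshed) / total * 100
    = (3897 - 155.88) / 3897 * 100
    = 3741.12 / 3897 * 100
    = 96%


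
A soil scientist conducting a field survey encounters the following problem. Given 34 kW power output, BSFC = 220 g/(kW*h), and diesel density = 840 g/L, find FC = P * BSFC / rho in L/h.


FC = P * BSFC / rho_fuel
   = 34 * 220 / 840
   = 7480 / 840
   = 8.90 L/h


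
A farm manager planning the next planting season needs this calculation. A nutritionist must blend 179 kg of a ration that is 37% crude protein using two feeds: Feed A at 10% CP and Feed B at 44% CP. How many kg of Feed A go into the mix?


parts_A = CP_b - target = 44 - 37 = 7
parts_B = target - CP_a = 37 - 10 = 27
total_parts = 7 + 27 = 34
Feed A = 179 * 7 / 34 = 36.85 kg
Feed B = 179 * 27 / 34 = 142.15 kg

36.85 kg


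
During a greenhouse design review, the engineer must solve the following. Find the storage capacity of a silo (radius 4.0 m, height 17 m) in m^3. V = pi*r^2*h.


V = pi * r^2 * h
  = pi * 4.0^2 * 17
  = pi * 16 * 17
  = 854.51 m^3


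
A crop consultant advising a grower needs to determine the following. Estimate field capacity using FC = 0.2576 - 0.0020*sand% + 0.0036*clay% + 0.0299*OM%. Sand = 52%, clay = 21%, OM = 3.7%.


FC = 0.2576 - 0.0020*52 + 0.0036*21 + 0.0299*3.7
   = 0.2576 - 0.1040 + 0.0756 + 0.1106
   = 0.3398


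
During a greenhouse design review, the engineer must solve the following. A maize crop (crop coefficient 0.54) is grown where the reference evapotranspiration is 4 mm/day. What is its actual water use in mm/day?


ETc = Kc * ET0
    = 0.54 * 4
    = 2.16 mm/day


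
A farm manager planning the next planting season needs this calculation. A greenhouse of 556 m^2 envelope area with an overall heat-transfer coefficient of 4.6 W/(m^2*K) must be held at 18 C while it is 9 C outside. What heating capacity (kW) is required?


dT = 18 - (9) = 9 K
Q = U * A * dT
  = 4.6 * 556 * 9
  = 23018.40 W = 23.02 kW


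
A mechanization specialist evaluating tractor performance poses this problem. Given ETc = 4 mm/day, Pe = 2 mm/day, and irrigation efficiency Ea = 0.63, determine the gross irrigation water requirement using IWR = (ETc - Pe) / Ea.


IWR = (ETc - Pe) / Ea
    = (4 - 2) / 0.63
    = 2 / 0.63
    = 3.17 mm/day


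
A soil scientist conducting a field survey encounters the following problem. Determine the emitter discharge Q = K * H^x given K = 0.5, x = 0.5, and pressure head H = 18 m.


Q = K * H^x
  = 0.5 * 18^0.5
  = 0.5 * 4.2426
  = 2.12 L/h


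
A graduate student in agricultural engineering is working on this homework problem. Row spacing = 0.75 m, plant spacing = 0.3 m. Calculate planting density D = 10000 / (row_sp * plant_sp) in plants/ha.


D = 10000 / (row_sp * plant_sp)
  = 10000 / (0.75 * 0.3)
  = 10000 / 0.2250
  = 44444.44 plants/ha


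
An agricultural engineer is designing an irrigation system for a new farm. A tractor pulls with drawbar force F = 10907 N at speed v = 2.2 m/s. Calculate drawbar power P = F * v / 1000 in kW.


P = F * v / 1000
  = 10907 * 2.2 / 1000
  = 23995.40 / 1000
  = 24.00 kW


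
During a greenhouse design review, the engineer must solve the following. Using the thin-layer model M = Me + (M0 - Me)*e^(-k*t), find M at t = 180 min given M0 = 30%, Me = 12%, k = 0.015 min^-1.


M = Me + (M0 - Me) * e^(-k*t)
  = 12 + (30 - 12) * e^(-0.015*180)
  = 12 + 18 * e^(-2.700)
  = 12 + 18 * 0.06721
  = 12 + 1.2097
  = 13.21%


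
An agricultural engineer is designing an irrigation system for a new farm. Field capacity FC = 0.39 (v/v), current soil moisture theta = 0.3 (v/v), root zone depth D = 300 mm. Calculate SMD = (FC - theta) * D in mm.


SMD = (FC - theta) * D
    = (0.39 - 0.3) * 300
    = 0.090 * 300
    = 27 mm


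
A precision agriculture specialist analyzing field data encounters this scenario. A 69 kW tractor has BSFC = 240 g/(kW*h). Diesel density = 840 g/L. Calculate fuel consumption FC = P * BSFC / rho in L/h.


FC = P * BSFC / rho_fuel
   = 69 * 240 / 840
   = 16560 / 840
   = 19.71 L/h


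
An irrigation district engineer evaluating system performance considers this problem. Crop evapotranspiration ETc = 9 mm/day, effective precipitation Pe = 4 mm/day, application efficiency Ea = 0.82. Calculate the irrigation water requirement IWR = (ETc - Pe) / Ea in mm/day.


IWR = (ETc - Pe) / Ea
    = (9 - 4) / 0.82
    = 5 / 0.82
    = 6.10 mm/day


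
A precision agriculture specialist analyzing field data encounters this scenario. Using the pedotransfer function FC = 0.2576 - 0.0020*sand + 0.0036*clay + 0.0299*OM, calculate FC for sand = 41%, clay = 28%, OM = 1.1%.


FC = 0.2576 - 0.0020*41 + 0.0036*28 + 0.0299*1.1
   = 0.2576 - 0.0820 + 0.1008 + 0.0329
   = 0.3093


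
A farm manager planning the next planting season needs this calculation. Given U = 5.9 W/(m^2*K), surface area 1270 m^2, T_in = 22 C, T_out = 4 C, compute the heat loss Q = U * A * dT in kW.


dT = 22 - (4) = 18 K
Q = U * A * dT
  = 5.9 * 1270 * 18
  = 134874 W = 134.87 kW


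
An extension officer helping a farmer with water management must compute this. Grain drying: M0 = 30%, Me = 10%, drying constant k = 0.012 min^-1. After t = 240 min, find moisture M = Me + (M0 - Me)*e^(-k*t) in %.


M = Me + (M0 - Me) * e^(-k*t)
  = 10 + (30 - 10) * e^(-0.012*240)
  = 10 + 20 * e^(-2.880)
  = 10 + 20 * 0.05613
  = 10 + 1.1227
  = 11.12%


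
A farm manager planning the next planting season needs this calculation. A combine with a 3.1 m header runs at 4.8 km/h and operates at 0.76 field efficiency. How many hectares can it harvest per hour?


C = w * v * eta_f / 10
  = 3.1 * 4.8 * 0.76 / 10
  = 11.31 / 10
  = 1.13 ha/h


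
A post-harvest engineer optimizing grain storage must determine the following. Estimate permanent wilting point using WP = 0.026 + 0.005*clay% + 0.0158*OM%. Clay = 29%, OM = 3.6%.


WP = 0.026 + 0.005*29 + 0.0158*3.6
   = 0.026 + 0.1450 + 0.0569
   = 0.2279


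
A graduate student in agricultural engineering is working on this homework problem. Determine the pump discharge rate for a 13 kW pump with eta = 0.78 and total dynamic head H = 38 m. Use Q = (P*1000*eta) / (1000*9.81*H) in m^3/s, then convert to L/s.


Q = (P * 1000 * eta) / (rho * g * H)
  = (13 * 1000 * 0.78) / (1000 * 9.81 * 38)
  = 10140 / 372780
  = 0.02720 m^3/s = 27.20 L/s


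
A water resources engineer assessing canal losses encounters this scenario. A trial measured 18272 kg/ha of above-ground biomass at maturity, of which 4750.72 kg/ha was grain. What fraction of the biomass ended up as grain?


HI = grain_yield / biomass
   = 4750.72 / 18272
   = 0.26


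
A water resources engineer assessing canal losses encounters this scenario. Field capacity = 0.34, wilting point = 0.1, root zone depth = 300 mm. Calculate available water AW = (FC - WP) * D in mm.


AW = (FC - WP) * D
   = (0.34 - 0.1) * 300
   = 0.24 * 300
   = 72 mm


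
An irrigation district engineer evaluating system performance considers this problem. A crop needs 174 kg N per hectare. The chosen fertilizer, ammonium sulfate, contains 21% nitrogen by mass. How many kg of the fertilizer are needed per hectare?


Rate = N_required / (N_content / 100)
     = 174 / (21 / 100)
     = 174 / 0.21
     = 828.57 kg/ha


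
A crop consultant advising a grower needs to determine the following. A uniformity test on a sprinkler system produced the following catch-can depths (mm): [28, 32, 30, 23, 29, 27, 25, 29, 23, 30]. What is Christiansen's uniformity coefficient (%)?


xbar = 276 / 10 = 27.600
sum|xi - xbar| = 24.800
CU = 100 * (1 - 24.800 / (10 * 27.600))
   = 100 * (1 - 0.0899)
   = 91.01%


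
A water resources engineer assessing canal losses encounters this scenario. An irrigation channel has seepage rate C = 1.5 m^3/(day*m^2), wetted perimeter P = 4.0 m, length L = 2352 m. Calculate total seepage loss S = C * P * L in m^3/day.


S = C * P * L
  = 1.5 * 4.0 * 2352
  = 14112 m^3/day


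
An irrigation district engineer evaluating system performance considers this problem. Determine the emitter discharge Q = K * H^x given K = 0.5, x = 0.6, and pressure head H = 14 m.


Q = K * H^x
  = 0.5 * 14^0.6
  = 0.5 * 4.8717
  = 2.44 L/h


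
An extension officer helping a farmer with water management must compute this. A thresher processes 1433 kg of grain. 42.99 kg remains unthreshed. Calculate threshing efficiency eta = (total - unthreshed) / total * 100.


eta = (total - unthreshed) / total * 100
    = (1433 - 42.99) / 1433 * 100
    = 1390.01 / 1433 * 100
    = 97%


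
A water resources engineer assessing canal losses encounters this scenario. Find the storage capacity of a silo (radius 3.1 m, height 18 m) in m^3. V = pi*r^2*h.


V = pi * r^2 * h
  = pi * 3.1^2 * 18
  = pi * 9.61 * 18
  = 543.43 m^3


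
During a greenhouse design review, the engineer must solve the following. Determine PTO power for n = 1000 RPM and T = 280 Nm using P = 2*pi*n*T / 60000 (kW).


P = 2*pi*n*T / 60000
  = 2*pi * 1000 * 280 / 60000
  = 1759291.89 / 60000
  = 29.32 kW


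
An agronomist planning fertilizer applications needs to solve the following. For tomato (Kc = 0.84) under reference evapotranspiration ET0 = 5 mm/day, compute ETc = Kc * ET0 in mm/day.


ETc = Kc * ET0
    = 0.84 * 5
    = 4.20 mm/day


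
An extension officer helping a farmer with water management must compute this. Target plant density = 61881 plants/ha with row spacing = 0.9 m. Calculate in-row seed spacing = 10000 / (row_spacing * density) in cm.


spacing = 10000 / (row_sp * density)
        = 10000 / (0.9 * 61881)
        = 10000 / 55692.90
        = 0.17956 m = 17.96 cm


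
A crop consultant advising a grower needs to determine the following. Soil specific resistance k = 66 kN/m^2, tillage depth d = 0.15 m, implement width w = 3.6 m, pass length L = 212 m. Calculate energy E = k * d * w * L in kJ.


E = k * d * w * L
  = 66 * 0.15 * 3.6 * 212
  = 7555.68 kJ


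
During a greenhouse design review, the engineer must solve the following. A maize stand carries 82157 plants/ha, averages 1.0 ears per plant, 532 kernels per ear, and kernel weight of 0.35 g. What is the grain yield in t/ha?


Y = density * ears * kernels * kw
  = 82157 * 1.0 * 532 * 0.35 g/ha
  = 15297633.40 g/ha
  = 15297.63 kg/ha = 15.30 t/ha


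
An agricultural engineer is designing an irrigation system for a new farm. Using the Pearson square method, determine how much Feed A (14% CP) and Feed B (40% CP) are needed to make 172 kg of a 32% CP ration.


parts_A = CP_b - target = 40 - 32 = 8
parts_B = target - CP_a = 32 - 14 = 18
total_parts = 8 + 18 = 26
Feed A = 172 * 8 / 26 = 52.92 kg
Feed B = 172 * 18 / 26 = 119.08 kg

52.92 kg


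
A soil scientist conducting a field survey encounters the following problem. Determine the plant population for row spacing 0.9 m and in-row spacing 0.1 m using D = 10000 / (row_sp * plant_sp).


D = 10000 / (row_sp * plant_sp)
  = 10000 / (0.9 * 0.1)
  = 10000 / 0.0900
  = 111111.11 plants/ha


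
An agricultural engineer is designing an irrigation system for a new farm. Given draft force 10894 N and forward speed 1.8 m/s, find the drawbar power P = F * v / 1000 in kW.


P = F * v / 1000
  = 10894 * 1.8 / 1000
  = 19609.20 / 1000
  = 19.61 kW


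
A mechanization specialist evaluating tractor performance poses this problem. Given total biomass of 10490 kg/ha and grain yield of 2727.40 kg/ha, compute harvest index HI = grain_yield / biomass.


HI = grain_yield / biomass
   = 2727.40 / 10490
   = 0.26


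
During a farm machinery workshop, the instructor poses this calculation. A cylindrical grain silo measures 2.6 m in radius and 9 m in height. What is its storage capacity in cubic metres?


V = pi * r^2 * h
  = pi * 2.6^2 * 9
  = pi * 6.76 * 9
  = 191.13 m^3


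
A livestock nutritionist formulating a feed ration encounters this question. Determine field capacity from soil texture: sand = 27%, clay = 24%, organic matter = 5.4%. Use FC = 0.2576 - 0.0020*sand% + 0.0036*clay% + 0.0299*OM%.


FC = 0.2576 - 0.0020*27 + 0.0036*24 + 0.0299*5.4
   = 0.2576 - 0.0540 + 0.0864 + 0.1615
   = 0.4515


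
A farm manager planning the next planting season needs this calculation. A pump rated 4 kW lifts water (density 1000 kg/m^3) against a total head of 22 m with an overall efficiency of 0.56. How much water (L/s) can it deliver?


Q = (P * 1000 * eta) / (rho * g * H)
  = (4 * 1000 * 0.56) / (1000 * 9.81 * 22)
  = 2240 / 215820
  = 0.01038 m^3/s = 10.38 L/s


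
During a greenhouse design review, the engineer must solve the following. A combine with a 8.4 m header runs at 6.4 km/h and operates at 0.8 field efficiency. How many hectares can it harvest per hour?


C = w * v * eta_f / 10
  = 8.4 * 6.4 * 0.8 / 10
  = 43.01 / 10
  = 4.30 ha/h


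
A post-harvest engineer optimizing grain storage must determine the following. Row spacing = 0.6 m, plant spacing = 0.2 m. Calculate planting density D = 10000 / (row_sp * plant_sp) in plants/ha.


D = 10000 / (row_sp * plant_sp)
  = 10000 / (0.6 * 0.2)
  = 10000 / 0.1200
  = 83333.33 plants/ha


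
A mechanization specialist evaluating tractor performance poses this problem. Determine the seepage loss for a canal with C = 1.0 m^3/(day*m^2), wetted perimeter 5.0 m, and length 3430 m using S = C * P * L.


S = C * P * L
  = 1.0 * 5.0 * 3430
  = 17150 m^3/day


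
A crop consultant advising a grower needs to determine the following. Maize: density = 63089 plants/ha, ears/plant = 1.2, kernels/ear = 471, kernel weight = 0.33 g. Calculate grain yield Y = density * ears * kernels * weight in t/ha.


Y = density * ears * kernels * kw
  = 63089 * 1.2 * 471 * 0.33 g/ha
  = 11767107.92 g/ha
  = 11767.11 kg/ha = 11.77 t/ha


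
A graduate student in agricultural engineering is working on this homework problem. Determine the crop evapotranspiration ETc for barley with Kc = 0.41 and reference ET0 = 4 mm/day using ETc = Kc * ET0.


ETc = Kc * ET0
    = 0.41 * 4
    = 1.64 mm/day


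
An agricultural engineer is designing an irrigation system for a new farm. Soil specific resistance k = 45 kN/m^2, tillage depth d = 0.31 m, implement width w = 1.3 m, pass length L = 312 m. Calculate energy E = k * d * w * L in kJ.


E = k * d * w * L
  = 45 * 0.31 * 1.3 * 312
  = 5658.12 kJ


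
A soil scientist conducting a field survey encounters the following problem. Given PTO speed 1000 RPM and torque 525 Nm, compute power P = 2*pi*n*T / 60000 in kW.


P = 2*pi*n*T / 60000
  = 2*pi * 1000 * 525 / 60000
  = 3298672.29 / 60000
  = 54.98 kW


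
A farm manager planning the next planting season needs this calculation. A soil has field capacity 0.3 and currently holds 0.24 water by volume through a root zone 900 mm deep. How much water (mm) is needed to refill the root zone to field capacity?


SMD = (FC - theta) * D
    = (0.3 - 0.24) * 900
    = 0.060 * 900
    = 54 mm


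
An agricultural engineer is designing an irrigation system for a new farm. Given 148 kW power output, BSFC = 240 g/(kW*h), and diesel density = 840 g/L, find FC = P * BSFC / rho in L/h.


FC = P * BSFC / rho_fuel
   = 148 * 240 / 840
   = 35520 / 840
   = 42.29 L/h


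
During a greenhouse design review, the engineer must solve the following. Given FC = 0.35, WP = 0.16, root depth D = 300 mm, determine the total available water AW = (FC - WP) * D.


AW = (FC - WP) * D
   = (0.35 - 0.16) * 300
   = 0.19 * 300
   = 57 mm


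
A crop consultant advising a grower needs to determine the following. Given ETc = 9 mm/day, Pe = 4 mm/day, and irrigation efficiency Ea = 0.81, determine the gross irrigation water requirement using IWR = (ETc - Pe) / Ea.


IWR = (ETc - Pe) / Ea
    = (9 - 4) / 0.81
    = 5 / 0.81
    = 6.17 mm/day


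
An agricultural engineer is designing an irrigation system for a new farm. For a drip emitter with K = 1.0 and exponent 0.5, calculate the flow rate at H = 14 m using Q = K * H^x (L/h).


Q = K * H^x
  = 1.0 * 14^0.5
  = 1.0 * 3.7417
  = 3.74 L/h


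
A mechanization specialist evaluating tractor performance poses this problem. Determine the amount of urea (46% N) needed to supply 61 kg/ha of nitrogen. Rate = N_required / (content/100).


Rate = N_required / (N_content / 100)
     = 61 / (46 / 100)
     = 61 / 0.46
     = 132.61 kg/ha
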